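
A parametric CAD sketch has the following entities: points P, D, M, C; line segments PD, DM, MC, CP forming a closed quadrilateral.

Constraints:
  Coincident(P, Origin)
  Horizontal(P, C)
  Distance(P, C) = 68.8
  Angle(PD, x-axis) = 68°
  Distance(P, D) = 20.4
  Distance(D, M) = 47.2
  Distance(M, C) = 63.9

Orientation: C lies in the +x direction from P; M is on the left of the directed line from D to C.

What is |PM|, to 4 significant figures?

66.98

Checks: |DM| = 47.20 ✓; |MC| = 63.90 ✓.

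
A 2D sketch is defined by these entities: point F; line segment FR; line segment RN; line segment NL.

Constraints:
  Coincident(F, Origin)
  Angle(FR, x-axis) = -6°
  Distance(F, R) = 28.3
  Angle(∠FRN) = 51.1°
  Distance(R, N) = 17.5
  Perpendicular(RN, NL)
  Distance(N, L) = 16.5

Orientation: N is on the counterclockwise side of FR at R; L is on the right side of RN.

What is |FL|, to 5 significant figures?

38.525

∠FRN = 51.1°, so RN runs at -6.0° + (180° − 51.1°) = 122.90° from the x-axis; with |RN| = 17.5, N = R + 17.5·(cos 122.90°, sin 122.90°) = (18.639, 11.735). RN is perpendicular to NL; with |NL| = 16.5 on the right of RN, L = N + 16.5·(0.83962, 0.54317) = (32.493, 20.698). Then |FL| = |L − F| = 38.525.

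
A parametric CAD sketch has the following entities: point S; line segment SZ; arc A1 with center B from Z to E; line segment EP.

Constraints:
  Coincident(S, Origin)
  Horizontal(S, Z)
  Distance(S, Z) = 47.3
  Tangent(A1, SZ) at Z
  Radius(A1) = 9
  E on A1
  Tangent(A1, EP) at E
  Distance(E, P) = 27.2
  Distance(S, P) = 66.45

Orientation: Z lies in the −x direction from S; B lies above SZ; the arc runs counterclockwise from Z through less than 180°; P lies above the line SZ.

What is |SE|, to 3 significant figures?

42.4

S is at the origin; S and Z share the same y with |SZ| = 47.3 and Z on the −x side, so Z = (-47.3, 0.00). Since A1 is tangent to SZ there, BZ ⟂ SZ, so B = Z + (0, 9) = (-47.3, 9.00). Since BE ⟂ EP (tangency), |BP| = √(9.0² + 27.2²) = 28.7 regardless of where E sits on A1. So P lies on both circle(S, 66.45) and circle(B, 28.7); the above-SZ intersection is P = (-55.6, 36.4). E is the foot of the tangent from P: E = (-39.9, 14.2).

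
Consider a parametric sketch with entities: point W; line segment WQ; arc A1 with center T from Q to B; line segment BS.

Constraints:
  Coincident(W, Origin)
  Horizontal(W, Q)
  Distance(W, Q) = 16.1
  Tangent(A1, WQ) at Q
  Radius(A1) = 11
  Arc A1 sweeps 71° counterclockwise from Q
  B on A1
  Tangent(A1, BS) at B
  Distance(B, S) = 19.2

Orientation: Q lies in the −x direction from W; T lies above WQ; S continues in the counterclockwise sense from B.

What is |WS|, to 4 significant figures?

25.58

W is at the origin; W and Q share the same y with |WQ| = 16.1 and Q on the −x side, so Q = (-16.10, 0.000). Tangency of A1 to WQ means the radius TQ is perpendicular to WQ, so T = Q + (0, 11) = (-16.10, 11.00). On A1, Q sits at bearing -90° from T; a 71° counterclockwise sweep puts B at bearing -19°, so B = T + 11.0·(cos -19°, sin -19°) = (-5.699, 7.419). A1 meets BS tangentially, so TB is at right angles to BS, so BS runs along (−sin -19°, cos -19°); with |BS| = 19.2, S = (0.5516, 25.57). Then |WS| = |S − W| = 25.58.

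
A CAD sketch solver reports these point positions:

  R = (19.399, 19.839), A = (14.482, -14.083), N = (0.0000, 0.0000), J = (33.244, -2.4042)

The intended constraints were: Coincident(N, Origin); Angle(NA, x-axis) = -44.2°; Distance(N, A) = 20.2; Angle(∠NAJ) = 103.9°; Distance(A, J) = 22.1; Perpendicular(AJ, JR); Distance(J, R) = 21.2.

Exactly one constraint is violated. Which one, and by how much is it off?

Distance(J, R) = 21.2 — off by 5.00.

N = (0.00, 0.00) ✓; NA at -44.20° ✓; |NA| = 20.20 ✓; ∠NAJ = 103.9° ✓; |AJ| = 22.10 ✓; ∠(AJ, JR) = 90.00° ✓; |JR| = 26.20 ✗.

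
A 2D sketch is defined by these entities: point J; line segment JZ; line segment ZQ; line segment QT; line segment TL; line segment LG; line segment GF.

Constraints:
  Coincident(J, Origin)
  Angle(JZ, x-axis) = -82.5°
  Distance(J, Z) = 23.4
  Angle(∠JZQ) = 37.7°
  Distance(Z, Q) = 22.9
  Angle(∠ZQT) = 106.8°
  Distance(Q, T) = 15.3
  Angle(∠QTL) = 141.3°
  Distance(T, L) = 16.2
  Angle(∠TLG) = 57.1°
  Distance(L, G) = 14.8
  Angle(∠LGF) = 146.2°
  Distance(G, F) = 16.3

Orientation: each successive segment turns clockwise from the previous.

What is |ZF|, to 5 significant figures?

12.417

J is at the origin; JZ runs at -82.5° with length 23.4, so Z = (3.0543, -23.200). ∠JZQ = 37.7° gives ZQ at 135.20° from the x-axis; with |ZQ| = 22.9, Q = (-13.195, -7.0637). ∠ZQT = 106.8° gives QT at 62.000° from the x-axis; with |QT| = 15.3, T = (-6.0119, 6.4454). ∠QTL = 141.3° gives TL at 23.300° from the x-axis; with |TL| = 16.2, L = (8.8669, 12.853). ∠TLG = 57.1° gives LG at -99.600° from the x-axis; with |LG| = 14.8, G = (6.3987, -1.7395). ∠LGF = 146.2° gives GF at -133.40° from the x-axis; with |GF| = 16.3, F = (-4.8008, -13.583). Then |ZF| = |F − Z| = 12.417.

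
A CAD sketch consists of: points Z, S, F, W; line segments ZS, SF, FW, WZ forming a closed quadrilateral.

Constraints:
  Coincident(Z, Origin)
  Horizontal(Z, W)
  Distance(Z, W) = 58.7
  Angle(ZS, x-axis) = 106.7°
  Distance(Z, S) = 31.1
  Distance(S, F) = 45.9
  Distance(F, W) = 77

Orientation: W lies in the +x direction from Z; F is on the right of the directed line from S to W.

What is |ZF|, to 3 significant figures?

22.8

Z is at the origin; ZW is horizontal with |ZW| = 58.7 and W in +x, so W = (58.7, 0). ZS runs at 106.7° with |ZS| = 31.1, so S = (-8.94, 29.8). F is determined by |SF| = 45.9 and |FW| = 77.0 together: it lies at the intersection of circle(S, 45.9) and circle(W, 77.0). With |SW| = 73.9, the foot of the radical line on SW is 11.1 from S and the perpendicular offset is √(45.9² − 11.1²) = 44.5. Taking the right-of-SW solution: F = (-16.7, -15.4).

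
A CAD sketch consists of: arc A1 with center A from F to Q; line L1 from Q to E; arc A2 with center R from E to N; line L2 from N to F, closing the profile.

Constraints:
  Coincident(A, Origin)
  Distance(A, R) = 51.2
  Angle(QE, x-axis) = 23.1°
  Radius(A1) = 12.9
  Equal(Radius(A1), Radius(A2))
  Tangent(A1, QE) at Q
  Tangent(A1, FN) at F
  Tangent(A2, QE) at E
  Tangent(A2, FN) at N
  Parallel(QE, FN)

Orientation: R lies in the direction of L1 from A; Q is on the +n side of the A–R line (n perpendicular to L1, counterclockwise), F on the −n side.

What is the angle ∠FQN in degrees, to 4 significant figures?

63.26°

The slot axis is L1's direction at 23.1°, so u = (cos 23.1°, sin 23.1°) = (0.9198, 0.3923) and n = (−sin 23.1°, cos 23.1°) = (-0.3923, 0.9198). A is at the origin and R lies 51.2 along u from A, so R = 51.2·u = (47.09, 20.09). Tangency of A1 to both parallel lines with radius 12.9 puts Q and F at A ± 12.9·n: Q = (-5.061, 11.87), F = (5.061, -11.87). Equal radii place E and N the same way about R: E = R + 12.9·n = (42.03, 31.95), N = R − 12.9·n = (52.16, 8.222). Then cos ∠FQN = QF·QN / (|QF||QN|), giving 63.26°.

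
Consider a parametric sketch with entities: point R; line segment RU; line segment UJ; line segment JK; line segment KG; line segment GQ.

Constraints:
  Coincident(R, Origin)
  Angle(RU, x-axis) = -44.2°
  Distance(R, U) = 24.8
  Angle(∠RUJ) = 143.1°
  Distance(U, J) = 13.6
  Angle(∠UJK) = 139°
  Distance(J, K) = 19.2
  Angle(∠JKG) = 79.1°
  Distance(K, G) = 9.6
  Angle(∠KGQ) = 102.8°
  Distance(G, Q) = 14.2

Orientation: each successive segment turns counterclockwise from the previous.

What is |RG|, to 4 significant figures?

40.53

∠UJK = 139.0° gives JK at 33.70° from the x-axis; with |JK| = 19.2, K = (47.24, -8.365). ∠JKG = 79.1° gives KG at 134.6° from the x-axis; with |KG| = 9.6, G = (40.50, -1.529). Then |RG| = |G − R| = 40.53.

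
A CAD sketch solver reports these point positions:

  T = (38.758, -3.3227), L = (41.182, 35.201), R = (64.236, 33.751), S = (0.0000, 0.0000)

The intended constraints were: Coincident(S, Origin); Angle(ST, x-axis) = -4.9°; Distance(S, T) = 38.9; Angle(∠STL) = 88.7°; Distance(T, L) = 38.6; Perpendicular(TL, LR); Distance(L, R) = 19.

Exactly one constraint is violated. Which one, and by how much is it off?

Distance(L, R) = 19 — off by 4.10.

S = (0.00, 0.00) ✓; ST at -4.900° ✓; |ST| = 38.90 ✓; ∠STL = 88.70° ✓; |TL| = 38.60 ✓; ∠(TL, LR) = 90.00° ✓; |LR| = 23.10 ✗.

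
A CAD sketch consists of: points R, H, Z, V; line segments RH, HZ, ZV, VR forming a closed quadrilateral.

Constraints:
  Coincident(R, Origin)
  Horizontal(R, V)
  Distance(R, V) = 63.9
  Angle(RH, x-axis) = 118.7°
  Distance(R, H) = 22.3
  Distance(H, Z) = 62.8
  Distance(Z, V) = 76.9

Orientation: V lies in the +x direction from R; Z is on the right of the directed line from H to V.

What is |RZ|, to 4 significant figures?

42.37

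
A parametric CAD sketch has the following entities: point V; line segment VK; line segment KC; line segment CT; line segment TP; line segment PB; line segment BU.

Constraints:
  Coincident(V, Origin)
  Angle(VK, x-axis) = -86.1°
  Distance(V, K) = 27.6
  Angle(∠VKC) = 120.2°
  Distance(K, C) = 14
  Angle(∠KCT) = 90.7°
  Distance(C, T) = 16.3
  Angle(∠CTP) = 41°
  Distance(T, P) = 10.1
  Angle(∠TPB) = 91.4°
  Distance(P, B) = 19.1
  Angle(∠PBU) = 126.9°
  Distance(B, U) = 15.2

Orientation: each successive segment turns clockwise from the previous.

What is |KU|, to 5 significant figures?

36.433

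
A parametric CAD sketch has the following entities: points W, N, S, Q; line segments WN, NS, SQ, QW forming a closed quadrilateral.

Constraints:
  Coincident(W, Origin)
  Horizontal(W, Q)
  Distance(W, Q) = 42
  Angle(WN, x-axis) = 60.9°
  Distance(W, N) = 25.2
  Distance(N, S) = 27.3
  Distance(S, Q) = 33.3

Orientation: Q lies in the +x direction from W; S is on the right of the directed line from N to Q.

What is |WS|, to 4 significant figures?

10.42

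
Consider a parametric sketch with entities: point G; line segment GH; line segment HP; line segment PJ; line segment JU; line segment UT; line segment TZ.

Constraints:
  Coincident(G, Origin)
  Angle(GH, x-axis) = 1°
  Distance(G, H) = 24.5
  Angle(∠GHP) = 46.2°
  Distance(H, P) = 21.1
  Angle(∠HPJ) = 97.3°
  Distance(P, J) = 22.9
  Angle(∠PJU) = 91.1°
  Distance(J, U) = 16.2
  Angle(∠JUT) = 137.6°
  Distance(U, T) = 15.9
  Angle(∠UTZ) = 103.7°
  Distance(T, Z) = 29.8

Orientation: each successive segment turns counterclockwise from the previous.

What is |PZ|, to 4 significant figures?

19.82

G is at the origin; GH runs at 1.0° with length 24.5, so H = (24.50, 0.4276). ∠GHP = 46.2° gives HP at 134.8° from the x-axis; with |HP| = 21.1, P = (9.628, 15.40). ∠HPJ = 97.3° gives PJ at -142.5° from the x-axis; with |PJ| = 22.9, J = (-8.539, 1.459). ∠PJU = 91.1° gives JU at -53.60° from the x-axis; with |JU| = 16.2, U = (1.074, -11.58). ∠JUT = 137.6° gives UT at -11.20° from the x-axis; with |UT| = 15.9, T = (16.67, -14.67). ∠UTZ = 103.7° gives TZ at 65.10° from the x-axis; with |TZ| = 29.8, Z = (29.22, 12.36). Then |PZ| = |Z − P| = 19.82.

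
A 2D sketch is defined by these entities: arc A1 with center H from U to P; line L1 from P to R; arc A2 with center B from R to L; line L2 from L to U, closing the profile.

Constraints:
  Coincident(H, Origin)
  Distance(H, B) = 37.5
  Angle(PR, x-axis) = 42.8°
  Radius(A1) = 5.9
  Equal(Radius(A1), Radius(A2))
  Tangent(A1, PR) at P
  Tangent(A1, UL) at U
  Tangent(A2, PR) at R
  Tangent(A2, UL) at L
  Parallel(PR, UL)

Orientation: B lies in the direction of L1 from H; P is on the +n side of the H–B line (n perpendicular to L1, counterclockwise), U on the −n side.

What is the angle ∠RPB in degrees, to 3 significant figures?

8.94°

The slot axis is L1's direction at 42.8°, so u = (cos 42.8°, sin 42.8°) = (0.734, 0.679) and n = (−sin 42.8°, cos 42.8°) = (-0.679, 0.734). H is at the origin and B lies 37.5 along u from H, so B = 37.5·u = (27.5, 25.5). Tangency of A1 to both parallel lines with radius 5.9 puts P and U at H ± 5.9·n: P = (-4.01, 4.33), U = (4.01, -4.33). Equal radii place R and L the same way about B: R = B + 5.9·n = (23.5, 29.8), L = B − 5.9·n = (31.5, 21.2). Then cos ∠RPB = PR·PB / (|PR||PB|), giving 8.94°.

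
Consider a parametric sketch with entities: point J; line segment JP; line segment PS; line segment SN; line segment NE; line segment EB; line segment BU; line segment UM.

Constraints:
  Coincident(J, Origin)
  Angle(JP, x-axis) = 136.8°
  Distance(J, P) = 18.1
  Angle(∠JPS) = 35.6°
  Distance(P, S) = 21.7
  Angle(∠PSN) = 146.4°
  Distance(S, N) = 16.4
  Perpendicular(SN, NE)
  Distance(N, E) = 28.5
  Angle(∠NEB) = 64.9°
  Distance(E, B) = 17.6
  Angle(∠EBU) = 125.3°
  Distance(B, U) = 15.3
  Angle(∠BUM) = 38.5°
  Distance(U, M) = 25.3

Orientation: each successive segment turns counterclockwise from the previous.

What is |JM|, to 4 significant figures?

19.52

J is at the origin; JP runs at 136.8° with length 18.1, so P = (-13.19, 12.39). ∠JPS = 35.6° gives PS at -78.80° from the x-axis; with |PS| = 21.7, S = (-8.979, -8.896). ∠PSN = 146.4° gives SN at -45.20° from the x-axis; with |SN| = 16.4, N = (2.577, -20.53). The perpendicularity gives NE at right angles to SN, so NE runs at 44.80°; with |NE| = 28.5, E = (22.80, -0.4513). ∠NEB = 64.9° gives EB at 159.9° from the x-axis; with |EB| = 17.6, B = (6.271, 5.597). ∠EBU = 125.3° gives BU at -145.4° from the x-axis; with |BU| = 15.3, U = (-6.323, -3.091). ∠BUM = 38.5° gives UM at -3.900° from the x-axis; with |UM| = 25.3, M = (18.92, -4.812). Then |JM| = |M − J| = 19.52.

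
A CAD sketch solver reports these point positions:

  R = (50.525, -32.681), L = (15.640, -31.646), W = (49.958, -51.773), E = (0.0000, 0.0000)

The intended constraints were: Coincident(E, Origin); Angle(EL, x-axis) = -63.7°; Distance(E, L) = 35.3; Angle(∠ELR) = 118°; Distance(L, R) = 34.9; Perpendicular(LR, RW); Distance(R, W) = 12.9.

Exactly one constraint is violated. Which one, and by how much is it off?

Distance(R, W) = 12.9 — off by 6.20.

E = (0.00, 0.00) ✓; EL at -63.70° ✓; |EL| = 35.30 ✓; ∠ELR = 118.0° ✓; |LR| = 34.90 ✓; ∠(LR, RW) = 90.00° ✓; |RW| = 19.10 ✗.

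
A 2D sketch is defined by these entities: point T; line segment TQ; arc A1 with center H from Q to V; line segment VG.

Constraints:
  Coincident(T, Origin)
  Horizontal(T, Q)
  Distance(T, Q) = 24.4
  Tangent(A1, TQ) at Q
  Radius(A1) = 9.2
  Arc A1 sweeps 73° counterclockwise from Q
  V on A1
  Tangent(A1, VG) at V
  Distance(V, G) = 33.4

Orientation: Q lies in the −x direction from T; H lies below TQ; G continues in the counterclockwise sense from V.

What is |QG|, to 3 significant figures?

42.7

On A1, Q sits at bearing 90° from H; a 73° counterclockwise sweep puts V at bearing 163°, so V = H + 9.2·(cos 163°, sin 163°) = (-33.2, -6.51). A1 meets VG tangentially, so HV is at right angles to VG, so VG runs along (−sin 163°, cos 163°); with |VG| = 33.4, G = (-43.0, -38.5). Then |QG| = |G − Q| = 42.7.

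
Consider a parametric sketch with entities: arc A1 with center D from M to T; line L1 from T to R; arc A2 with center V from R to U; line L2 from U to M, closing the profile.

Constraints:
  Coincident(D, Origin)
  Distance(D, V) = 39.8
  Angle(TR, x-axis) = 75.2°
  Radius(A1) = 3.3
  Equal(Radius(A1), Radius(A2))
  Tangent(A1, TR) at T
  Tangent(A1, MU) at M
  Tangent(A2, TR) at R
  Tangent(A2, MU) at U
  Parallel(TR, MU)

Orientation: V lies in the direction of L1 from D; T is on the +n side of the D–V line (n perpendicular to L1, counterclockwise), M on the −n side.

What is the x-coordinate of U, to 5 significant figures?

13.357

The slot axis is L1's direction at 75.2°, so u = (cos 75.2°, sin 75.2°) = (0.25545, 0.96682) and n = (−sin 75.2°, cos 75.2°) = (-0.96682, 0.25545). D is at the origin and V lies 39.8 along u from D, so V = 39.8·u = (10.167, 38.480). Tangency of A1 to both parallel lines with radius 3.3 puts T and M at D ± 3.3·n: T = (-3.1905, 0.84297), M = (3.1905, -0.84297). Equal radii place R and U the same way about V: R = V + 3.3·n = (6.9762, 39.323), U = V − 3.3·n = (13.357, 37.637). So U.x = 13.357.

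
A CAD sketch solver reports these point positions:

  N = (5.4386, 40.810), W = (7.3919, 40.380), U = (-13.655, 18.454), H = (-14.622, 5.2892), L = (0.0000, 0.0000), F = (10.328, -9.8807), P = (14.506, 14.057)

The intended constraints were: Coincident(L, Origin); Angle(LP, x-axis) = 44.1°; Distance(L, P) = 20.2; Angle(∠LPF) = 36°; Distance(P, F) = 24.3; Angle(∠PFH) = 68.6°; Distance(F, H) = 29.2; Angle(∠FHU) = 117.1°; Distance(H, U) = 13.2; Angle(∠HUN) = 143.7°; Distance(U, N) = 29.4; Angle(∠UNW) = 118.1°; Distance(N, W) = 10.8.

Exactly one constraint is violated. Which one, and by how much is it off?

Distance(N, W) = 10.8 — off by 8.80.

L = (0.00, 0.00) ✓; LP at 44.10° ✓; |LP| = 20.20 ✓; ∠LPF = 36.00° ✓; |PF| = 24.30 ✓; ∠PFH = 68.60° ✓; |FH| = 29.20 ✓; ∠FHU = 117.1° ✓; |HU| = 13.20 ✓; ∠HUN = 143.7° ✓; |UN| = 29.40 ✓; ∠UNW = 118.1° ✓; |NW| = 2.000 ✗.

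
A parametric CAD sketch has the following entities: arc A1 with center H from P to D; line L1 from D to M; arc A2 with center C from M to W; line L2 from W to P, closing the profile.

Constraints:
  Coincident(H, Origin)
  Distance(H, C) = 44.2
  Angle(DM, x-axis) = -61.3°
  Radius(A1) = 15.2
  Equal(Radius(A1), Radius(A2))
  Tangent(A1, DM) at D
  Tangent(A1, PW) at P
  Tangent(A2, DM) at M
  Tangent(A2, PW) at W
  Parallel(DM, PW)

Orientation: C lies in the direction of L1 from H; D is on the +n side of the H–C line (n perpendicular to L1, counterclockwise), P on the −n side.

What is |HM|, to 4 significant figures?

46.74

The slot axis is L1's direction at -61.3°, so u = (cos -61.3°, sin -61.3°) = (0.4802, -0.8771) and n = (−sin -61.3°, cos -61.3°) = (0.8771, 0.4802). H is at the origin and C lies 44.2 along u from H, so C = 44.2·u = (21.23, -38.77). Tangency of A1 to both parallel lines with radius 15.2 puts D and P at H ± 15.2·n: D = (13.33, 7.299), P = (-13.33, -7.299). Equal radii place M and W the same way about C: M = C + 15.2·n = (34.56, -31.47), W = C − 15.2·n = (7.893, -46.07). Then |HM| = |M − H| = 46.74.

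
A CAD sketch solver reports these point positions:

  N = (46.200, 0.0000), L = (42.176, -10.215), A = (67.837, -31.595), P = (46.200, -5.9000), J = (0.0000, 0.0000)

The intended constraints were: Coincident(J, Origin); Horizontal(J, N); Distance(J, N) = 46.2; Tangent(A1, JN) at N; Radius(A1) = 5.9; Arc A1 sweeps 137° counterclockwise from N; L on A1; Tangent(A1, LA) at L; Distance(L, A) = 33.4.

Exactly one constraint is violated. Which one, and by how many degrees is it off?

Tangent(A1, LA) at L — off by 3.20°.

J = (0.00, 0.00) ✓; J.y = 0.00, N.y = 0.00 ✓; |JN| = 46.20 ✓; ∠(PN, NJ) = 90.00° ✓; |PN| = 5.900 ✓; bearing(P→L) − bearing(P→N) = 137.0° ✓; |PL| = 5.900 ✓; ∠(PL, LA) = 86.80° ✗; |LA| = 33.40 ✓.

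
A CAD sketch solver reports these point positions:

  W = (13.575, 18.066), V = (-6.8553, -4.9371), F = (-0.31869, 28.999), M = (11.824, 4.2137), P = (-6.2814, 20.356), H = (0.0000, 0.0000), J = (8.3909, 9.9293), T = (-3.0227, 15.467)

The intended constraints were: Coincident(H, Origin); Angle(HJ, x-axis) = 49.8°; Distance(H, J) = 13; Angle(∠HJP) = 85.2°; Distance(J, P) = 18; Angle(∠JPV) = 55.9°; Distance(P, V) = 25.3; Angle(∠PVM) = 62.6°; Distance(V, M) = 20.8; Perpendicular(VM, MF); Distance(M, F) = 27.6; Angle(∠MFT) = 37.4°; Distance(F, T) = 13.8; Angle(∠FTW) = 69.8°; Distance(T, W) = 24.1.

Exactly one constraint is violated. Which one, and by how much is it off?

Distance(T, W) = 24.1 — off by 7.30.

H = (0.00, 0.00) ✓; HJ at 49.80° ✓; |HJ| = 13.00 ✓; ∠HJP = 85.20° ✓; |JP| = 18.00 ✓; ∠JPV = 55.90° ✓; |PV| = 25.30 ✓; ∠PVM = 62.60° ✓; |VM| = 20.80 ✓; ∠(VM, MF) = 90.00° ✓; |MF| = 27.60 ✓; ∠MFT = 37.40° ✓; |FT| = 13.80 ✓; ∠FTW = 69.80° ✓; |TW| = 16.80 ✗.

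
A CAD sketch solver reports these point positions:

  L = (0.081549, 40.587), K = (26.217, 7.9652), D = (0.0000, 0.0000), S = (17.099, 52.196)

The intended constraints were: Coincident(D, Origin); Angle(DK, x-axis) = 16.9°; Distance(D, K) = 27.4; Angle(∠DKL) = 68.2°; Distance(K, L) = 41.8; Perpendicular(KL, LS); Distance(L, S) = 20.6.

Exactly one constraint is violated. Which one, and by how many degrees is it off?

Perpendicular(KL, LS) — off by 4.40°.

D = (0.00, 0.00) ✓; DK at 16.90° ✓; |DK| = 27.40 ✓; ∠DKL = 68.20° ✓; |KL| = 41.80 ✓; ∠(KL, LS) = 94.40° ✗; |LS| = 20.60 ✓.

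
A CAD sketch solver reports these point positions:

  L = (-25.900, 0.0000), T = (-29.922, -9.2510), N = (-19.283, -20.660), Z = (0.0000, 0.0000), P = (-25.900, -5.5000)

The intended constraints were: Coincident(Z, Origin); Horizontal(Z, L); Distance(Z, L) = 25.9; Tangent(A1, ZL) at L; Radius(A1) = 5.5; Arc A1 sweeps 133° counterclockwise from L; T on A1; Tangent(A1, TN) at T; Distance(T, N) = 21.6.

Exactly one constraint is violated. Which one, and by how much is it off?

Distance(T, N) = 21.6 — off by 6.00.

Z = (0.00, 0.00) ✓; Z.y = 0.00, L.y = 0.00 ✓; |ZL| = 25.90 ✓; ∠(PL, LZ) = 90.00° ✓; |PL| = 5.500 ✓; bearing(P→T) − bearing(P→L) = 133.0° ✓; |PT| = 5.500 ✓; ∠(PT, TN) = 90.00° ✓; |TN| = 15.60 ✗.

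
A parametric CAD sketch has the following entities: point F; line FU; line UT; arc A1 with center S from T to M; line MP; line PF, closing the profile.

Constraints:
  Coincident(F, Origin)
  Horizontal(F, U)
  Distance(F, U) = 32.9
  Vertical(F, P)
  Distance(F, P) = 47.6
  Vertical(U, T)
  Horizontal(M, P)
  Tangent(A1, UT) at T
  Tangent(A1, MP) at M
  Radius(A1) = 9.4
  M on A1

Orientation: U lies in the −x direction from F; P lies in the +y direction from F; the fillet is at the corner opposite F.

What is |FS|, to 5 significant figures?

44.850

F is at the origin; FU is horizontal with |FU| = 32.9 and U on the −x side, so U = (-32.900, 0.0000). FP is vertical with |FP| = 47.6 and P on the +y side, so P = (0.0000, 47.600). The virtual corner opposite F is at (-32.900, 47.600). Tangency of A1 to UT means the radius ST is perpendicular to UT and A1 meets MP tangentially, so SM is at right angles to MP, with radius 9.4, so the center S sits 9.4 in from both sides at S = (-23.500, 38.200). Then |FS| = |S − F| = 44.850.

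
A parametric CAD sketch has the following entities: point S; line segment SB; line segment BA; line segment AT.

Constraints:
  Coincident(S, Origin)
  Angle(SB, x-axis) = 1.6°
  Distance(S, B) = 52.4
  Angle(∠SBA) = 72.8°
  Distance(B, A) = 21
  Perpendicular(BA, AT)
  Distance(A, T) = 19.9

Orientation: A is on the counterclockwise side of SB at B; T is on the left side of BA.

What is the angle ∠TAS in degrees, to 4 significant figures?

6.276°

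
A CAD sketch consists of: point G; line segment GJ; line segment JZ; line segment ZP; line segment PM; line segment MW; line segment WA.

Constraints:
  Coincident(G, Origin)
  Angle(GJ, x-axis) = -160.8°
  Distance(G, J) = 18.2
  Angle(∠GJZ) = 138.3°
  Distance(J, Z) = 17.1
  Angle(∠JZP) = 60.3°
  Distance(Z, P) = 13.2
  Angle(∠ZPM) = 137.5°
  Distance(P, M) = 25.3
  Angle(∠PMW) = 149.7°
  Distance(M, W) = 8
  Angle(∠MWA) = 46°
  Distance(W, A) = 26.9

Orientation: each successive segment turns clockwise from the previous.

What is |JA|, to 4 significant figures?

2.840

∠PMW = 149.7° gives MW at -35.00° from the x-axis; with |MW| = 8.0, W = (9.212, 1.987). ∠MWA = 46.0° gives WA at -169.0° from the x-axis; with |WA| = 26.9, A = (-17.19, -3.146). Then |JA| = |A − J| = 2.840.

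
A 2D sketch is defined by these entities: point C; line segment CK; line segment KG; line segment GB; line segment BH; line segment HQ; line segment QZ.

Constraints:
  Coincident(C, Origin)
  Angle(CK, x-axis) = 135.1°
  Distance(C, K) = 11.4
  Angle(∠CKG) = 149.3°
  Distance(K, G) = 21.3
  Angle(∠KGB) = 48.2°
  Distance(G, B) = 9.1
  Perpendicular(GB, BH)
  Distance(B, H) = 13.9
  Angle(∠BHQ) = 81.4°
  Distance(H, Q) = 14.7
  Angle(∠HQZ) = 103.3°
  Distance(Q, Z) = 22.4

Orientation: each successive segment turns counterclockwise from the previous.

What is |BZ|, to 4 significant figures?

19.51

C is at the origin; CK runs at 135.1° with length 11.4, so K = (-8.075, 8.047). ∠CKG = 149.3° gives KG at 165.8° from the x-axis; with |KG| = 21.3, G = (-28.72, 13.27). ∠KGB = 48.2° gives GB at -62.40° from the x-axis; with |GB| = 9.1, B = (-24.51, 5.208). The perpendicularity gives BH at right angles to GB, so BH runs at 27.60°; with |BH| = 13.9, H = (-12.19, 11.65). ∠BHQ = 81.4° gives HQ at 126.2° from the x-axis; with |HQ| = 14.7, Q = (-20.87, 23.51). ∠HQZ = 103.3° gives QZ at -157.1° from the x-axis; with |QZ| = 22.4, Z = (-41.51, 14.79). Then |BZ| = |Z − B| = 19.51.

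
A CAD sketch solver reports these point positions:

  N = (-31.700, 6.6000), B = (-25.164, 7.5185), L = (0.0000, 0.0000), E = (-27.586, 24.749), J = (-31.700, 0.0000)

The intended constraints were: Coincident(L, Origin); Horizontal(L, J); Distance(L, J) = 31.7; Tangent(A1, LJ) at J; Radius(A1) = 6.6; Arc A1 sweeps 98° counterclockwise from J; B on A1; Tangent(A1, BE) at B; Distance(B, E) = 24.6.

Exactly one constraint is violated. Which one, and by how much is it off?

Distance(B, E) = 24.6 — off by 7.20.

L = (0.00, 0.00) ✓; L.y = 0.00, J.y = 0.00 ✓; |LJ| = 31.70 ✓; ∠(NJ, JL) = 90.00° ✓; |NJ| = 6.600 ✓; bearing(N→B) − bearing(N→J) = 98.00° ✓; |NB| = 6.600 ✓; ∠(NB, BE) = 90.00° ✓; |BE| = 17.40 ✗.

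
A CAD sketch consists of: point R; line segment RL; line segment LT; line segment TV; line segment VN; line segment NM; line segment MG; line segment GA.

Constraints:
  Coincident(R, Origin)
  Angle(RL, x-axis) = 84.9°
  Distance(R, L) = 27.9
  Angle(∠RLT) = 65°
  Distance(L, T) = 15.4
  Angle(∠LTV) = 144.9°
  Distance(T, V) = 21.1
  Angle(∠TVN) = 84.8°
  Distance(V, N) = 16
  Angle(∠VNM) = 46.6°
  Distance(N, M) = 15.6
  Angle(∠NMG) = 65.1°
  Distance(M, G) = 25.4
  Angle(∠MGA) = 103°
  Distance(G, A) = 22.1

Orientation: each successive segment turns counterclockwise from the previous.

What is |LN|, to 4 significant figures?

33.02

R is at the origin; RL runs at 84.9° with length 27.9, so L = (2.480, 27.79). ∠RLT = 65.0° gives LT at -160.1° from the x-axis; with |LT| = 15.4, T = (-12.00, 22.55). ∠LTV = 144.9° gives TV at -125.0° from the x-axis; with |TV| = 21.1, V = (-24.10, 5.264). ∠TVN = 84.8° gives VN at -29.80° from the x-axis; with |VN| = 16.0, N = (-10.22, -2.688). Then |LN| = |N − L| = 33.02.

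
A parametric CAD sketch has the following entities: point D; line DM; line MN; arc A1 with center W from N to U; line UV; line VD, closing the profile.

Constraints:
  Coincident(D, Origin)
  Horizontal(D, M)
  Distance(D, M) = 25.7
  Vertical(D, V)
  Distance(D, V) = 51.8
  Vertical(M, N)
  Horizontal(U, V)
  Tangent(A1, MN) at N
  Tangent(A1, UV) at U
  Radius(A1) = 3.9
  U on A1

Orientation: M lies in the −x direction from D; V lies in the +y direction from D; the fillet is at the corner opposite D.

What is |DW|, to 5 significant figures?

52.627

DV is vertical with |DV| = 51.8 and V on the +y side, so V = (0.0000, 51.800). The virtual corner opposite D is at (-25.700, 51.800). Since A1 is tangent to MN there, WN ⟂ MN and A1 meets UV tangentially, so WU is at right angles to UV, with radius 3.9, so the center W sits 3.9 in from both sides at W = (-21.800, 47.900). Then |DW| = |W − D| = 52.627.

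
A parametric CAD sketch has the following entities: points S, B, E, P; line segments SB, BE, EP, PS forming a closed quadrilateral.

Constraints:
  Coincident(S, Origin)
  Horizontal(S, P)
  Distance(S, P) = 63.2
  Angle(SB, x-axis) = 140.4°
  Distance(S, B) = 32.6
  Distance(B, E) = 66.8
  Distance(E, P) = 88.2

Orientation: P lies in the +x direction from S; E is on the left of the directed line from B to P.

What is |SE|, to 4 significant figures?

75.57

Checks: |BE| = 66.80 ✓; |EP| = 88.20 ✓.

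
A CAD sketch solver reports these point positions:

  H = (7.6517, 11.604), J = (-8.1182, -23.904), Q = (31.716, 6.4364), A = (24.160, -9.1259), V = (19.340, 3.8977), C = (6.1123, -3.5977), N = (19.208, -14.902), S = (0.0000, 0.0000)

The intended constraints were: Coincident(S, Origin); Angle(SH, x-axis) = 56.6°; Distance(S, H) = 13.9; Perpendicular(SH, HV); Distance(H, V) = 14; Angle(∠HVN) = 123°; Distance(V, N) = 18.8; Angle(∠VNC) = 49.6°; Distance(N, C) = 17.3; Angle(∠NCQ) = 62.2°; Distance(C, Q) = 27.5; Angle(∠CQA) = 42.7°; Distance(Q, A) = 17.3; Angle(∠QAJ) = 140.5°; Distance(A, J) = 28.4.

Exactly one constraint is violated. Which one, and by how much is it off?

Distance(A, J) = 28.4 — off by 7.10.

S = (0.00, 0.00) ✓; SH at 56.60° ✓; |SH| = 13.90 ✓; ∠(SH, HV) = 90.00° ✓; |HV| = 14.00 ✓; ∠HVN = 123.0° ✓; |VN| = 18.80 ✓; ∠VNC = 49.60° ✓; |NC| = 17.30 ✓; ∠NCQ = 62.20° ✓; |CQ| = 27.50 ✓; ∠CQA = 42.70° ✓; |QA| = 17.30 ✓; ∠QAJ = 140.5° ✓; |AJ| = 35.50 ✗.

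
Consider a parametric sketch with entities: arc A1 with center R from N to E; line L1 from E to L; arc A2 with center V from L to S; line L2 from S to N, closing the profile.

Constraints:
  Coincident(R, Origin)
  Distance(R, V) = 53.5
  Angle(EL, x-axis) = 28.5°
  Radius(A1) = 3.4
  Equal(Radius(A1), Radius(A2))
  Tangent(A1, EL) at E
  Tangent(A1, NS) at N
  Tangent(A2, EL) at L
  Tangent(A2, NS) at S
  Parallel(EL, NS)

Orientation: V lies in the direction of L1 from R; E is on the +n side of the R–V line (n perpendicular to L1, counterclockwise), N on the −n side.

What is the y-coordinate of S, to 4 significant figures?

22.54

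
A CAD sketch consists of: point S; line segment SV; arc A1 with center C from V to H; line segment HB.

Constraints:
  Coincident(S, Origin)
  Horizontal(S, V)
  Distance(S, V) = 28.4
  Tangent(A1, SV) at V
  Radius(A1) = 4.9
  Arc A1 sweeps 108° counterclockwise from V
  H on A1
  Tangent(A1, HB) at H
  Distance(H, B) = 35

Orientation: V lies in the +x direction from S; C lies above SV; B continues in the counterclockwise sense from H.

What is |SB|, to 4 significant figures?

45.51

S is at the origin; SV is horizontal with |SV| = 28.4 and V on the +x side, so V = (28.40, 0.000). The tangent condition forces CV to be normal to SV, so C = V + (0, 4.9) = (28.40, 4.900). On A1, V sits at bearing -90° from C; a 108° counterclockwise sweep puts H at bearing 18°, so H = C + 4.9·(cos 18°, sin 18°) = (33.06, 6.414). Tangency of A1 to HB means the radius CH is perpendicular to HB, so HB runs along (−sin 18°, cos 18°); with |HB| = 35.0, B = (22.24, 39.70). Then |SB| = |B − S| = 45.51.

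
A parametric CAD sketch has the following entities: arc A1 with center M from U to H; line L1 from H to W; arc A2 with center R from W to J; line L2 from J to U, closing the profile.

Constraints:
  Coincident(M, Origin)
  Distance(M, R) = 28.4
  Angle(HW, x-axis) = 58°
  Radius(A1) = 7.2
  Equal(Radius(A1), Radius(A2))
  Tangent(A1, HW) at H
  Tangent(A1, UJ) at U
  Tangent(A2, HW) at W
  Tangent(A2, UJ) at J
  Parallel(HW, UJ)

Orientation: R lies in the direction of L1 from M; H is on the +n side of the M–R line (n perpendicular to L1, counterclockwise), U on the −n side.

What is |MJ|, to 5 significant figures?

29.298

Tangency of A1 to both parallel lines with radius 7.2 puts H and U at M ± 7.2·n: H = (-6.1059, 3.8154), U = (6.1059, -3.8154). Equal radii place W and J the same way about R: W = R + 7.2·n = (8.9438, 27.900), J = R − 7.2·n = (21.156, 20.269). Then |MJ| = |J − M| = 29.298.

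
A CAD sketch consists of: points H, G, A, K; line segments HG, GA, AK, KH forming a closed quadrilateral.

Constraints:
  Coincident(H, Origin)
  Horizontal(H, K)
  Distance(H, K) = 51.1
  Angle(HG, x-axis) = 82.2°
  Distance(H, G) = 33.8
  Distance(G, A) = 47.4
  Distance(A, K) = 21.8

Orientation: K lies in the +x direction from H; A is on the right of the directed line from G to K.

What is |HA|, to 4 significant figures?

30.91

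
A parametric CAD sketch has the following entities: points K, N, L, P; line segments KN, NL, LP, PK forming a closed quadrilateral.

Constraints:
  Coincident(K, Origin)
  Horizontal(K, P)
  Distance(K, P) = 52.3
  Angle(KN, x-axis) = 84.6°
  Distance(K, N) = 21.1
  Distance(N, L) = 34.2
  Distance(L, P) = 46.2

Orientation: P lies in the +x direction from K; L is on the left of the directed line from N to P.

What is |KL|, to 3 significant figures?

50.5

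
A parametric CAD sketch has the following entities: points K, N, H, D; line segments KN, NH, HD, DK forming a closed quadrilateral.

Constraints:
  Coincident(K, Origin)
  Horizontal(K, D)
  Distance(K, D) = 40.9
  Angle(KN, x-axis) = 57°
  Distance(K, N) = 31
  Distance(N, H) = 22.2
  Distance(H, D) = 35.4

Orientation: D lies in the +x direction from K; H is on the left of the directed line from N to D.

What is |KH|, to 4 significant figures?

51.13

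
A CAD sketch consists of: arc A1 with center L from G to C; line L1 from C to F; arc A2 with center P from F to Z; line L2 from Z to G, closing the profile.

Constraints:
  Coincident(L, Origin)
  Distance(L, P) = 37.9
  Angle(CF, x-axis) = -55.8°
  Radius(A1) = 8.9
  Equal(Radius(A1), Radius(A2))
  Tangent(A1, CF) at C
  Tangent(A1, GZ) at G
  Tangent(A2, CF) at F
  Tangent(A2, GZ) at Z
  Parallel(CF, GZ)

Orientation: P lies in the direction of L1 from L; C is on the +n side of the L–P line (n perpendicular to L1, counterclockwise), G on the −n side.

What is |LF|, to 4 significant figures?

38.93

Tangency of A1 to both parallel lines with radius 8.9 puts C and G at L ± 8.9·n: C = (7.361, 5.003), G = (-7.361, -5.003). Equal radii place F and Z the same way about P: F = P + 8.9·n = (28.66, -26.34), Z = P − 8.9·n = (13.94, -36.35). Then |LF| = |F − L| = 38.93.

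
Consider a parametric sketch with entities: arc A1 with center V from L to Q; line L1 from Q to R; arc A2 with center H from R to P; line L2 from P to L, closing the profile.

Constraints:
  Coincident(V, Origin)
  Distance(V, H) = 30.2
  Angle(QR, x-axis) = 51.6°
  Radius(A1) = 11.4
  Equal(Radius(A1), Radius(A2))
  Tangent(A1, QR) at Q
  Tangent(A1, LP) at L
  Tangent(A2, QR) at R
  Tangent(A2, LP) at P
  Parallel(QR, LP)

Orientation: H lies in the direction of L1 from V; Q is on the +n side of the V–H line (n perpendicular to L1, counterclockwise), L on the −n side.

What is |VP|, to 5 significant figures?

32.280

Tangency of A1 to both parallel lines with radius 11.4 puts Q and L at V ± 11.4·n: Q = (-8.9341, 7.0811), L = (8.9341, -7.0811). Equal radii place R and P the same way about H: R = H + 11.4·n = (9.8246, 30.749), P = H − 11.4·n = (27.693, 16.586). Then |VP| = |P − V| = 32.280.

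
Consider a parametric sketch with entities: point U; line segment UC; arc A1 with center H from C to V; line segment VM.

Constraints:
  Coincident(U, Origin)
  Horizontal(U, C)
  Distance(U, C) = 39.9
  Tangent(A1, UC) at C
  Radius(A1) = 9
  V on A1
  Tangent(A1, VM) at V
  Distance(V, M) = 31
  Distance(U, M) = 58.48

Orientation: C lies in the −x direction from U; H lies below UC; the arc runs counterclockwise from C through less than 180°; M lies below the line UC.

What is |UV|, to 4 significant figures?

49.90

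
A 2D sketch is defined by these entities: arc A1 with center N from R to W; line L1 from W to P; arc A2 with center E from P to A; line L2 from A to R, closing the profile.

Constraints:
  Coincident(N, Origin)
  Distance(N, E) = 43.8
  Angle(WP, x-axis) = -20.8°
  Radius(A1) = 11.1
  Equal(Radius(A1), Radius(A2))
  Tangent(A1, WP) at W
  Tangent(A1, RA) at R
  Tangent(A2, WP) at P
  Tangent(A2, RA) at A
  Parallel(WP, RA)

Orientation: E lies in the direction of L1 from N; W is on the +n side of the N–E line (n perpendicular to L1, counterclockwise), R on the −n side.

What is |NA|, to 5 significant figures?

45.185

The slot axis is L1's direction at -20.8°, so u = (cos -20.8°, sin -20.8°) = (0.93483, -0.35511) and n = (−sin -20.8°, cos -20.8°) = (0.35511, 0.93483). N is at the origin and E lies 43.8 along u from N, so E = 43.8·u = (40.945, -15.554). Tangency of A1 to both parallel lines with radius 11.1 puts W and R at N ± 11.1·n: W = (3.9417, 10.377), R = (-3.9417, -10.377). Equal radii place P and A the same way about E: P = E + 11.1·n = (44.887, -5.1771), A = E − 11.1·n = (37.004, -25.930). Then |NA| = |A − N| = 45.185.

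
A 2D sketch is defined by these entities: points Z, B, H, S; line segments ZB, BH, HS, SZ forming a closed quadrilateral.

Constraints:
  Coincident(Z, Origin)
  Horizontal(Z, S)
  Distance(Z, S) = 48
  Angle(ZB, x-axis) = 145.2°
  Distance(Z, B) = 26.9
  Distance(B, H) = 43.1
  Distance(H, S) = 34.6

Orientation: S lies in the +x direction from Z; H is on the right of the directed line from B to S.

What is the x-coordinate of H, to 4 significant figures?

14.28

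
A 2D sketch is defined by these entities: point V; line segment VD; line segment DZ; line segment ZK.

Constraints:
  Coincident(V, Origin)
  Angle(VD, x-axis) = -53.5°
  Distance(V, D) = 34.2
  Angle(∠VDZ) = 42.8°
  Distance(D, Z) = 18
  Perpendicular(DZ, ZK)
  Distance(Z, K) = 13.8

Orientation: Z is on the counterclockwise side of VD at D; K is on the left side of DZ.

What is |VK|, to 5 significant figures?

11.806

V is at the origin; VD runs at -53.5° with length 34.2, so D = 34.2·(cos -53.5°, sin -53.5°) = (20.343, -27.492). ∠VDZ = 42.8°, so DZ runs at -53.5° + (180° − 42.8°) = 83.700° from the x-axis; with |DZ| = 18.0, Z = D + 18.0·(cos 83.700°, sin 83.700°) = (22.318, -9.6006). DZ is perpendicular to ZK; with |ZK| = 13.8 on the left of DZ, K = Z + 13.8·(-0.99396, 0.10973) = (8.6015, -8.0863). Then |VK| = |K − V| = 11.806.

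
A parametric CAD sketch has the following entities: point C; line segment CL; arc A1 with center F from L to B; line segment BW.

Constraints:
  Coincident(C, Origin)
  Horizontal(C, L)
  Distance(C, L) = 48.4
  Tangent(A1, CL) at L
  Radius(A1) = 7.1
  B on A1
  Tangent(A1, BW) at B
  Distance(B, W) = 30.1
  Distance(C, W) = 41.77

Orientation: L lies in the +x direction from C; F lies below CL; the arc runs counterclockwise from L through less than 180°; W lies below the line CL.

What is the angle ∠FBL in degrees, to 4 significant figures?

58.55°

C is at the origin; C and L share the same y with |CL| = 48.4 and L on the +x side, so L = (48.40, 0.000). Tangency of A1 to CL means the radius FL is perpendicular to CL, so F = L + (0, -7.1) = (48.40, -7.100). Since FB ⟂ BW (tangency), |FW| = √(7.1² + 30.1²) = 30.93 regardless of where B sits on A1. So W lies on both circle(C, 41.77) and circle(F, 30.93); the below-CL intersection is W = (28.37, -30.66). B is the foot of the tangent from W: B = (42.08, -3.865).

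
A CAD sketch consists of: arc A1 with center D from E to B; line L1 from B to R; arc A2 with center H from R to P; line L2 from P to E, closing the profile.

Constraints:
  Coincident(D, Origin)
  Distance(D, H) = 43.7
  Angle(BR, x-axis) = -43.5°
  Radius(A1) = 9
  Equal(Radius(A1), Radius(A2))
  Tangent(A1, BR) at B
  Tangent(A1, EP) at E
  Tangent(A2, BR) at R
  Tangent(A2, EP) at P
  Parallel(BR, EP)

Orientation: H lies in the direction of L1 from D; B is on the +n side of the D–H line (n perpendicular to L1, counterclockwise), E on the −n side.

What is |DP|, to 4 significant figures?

44.62

Tangency of A1 to both parallel lines with radius 9.0 puts B and E at D ± 9.0·n: B = (6.195, 6.528), E = (-6.195, -6.528). Equal radii place R and P the same way about H: R = H + 9.0·n = (37.89, -23.55), P = H − 9.0·n = (25.50, -36.61). Then |DP| = |P − D| = 44.62.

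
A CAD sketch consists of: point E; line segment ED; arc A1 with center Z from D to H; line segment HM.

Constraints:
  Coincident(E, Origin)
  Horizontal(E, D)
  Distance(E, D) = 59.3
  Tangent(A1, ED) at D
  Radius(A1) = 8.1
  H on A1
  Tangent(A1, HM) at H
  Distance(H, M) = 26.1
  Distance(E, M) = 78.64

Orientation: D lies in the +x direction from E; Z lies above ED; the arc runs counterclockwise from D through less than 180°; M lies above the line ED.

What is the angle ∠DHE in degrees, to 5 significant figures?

34.498°

E is at the origin; ED is horizontal with |ED| = 59.3 and D on the +x side, so D = (59.300, 0.0000). Tangency of A1 to ED means the radius ZD is perpendicular to ED, so Z = D + (0, 8.1) = (59.300, 8.1000). Since ZH ⟂ HM (tangency), |ZM| = √(8.1² + 26.1²) = 27.328 regardless of where H sits on A1. So M lies on both circle(E, 78.64) and circle(Z, 27.328); the above-ED intersection is M = (71.611, 32.498). H is the foot of the tangent from M: H = (67.288, 6.7584).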